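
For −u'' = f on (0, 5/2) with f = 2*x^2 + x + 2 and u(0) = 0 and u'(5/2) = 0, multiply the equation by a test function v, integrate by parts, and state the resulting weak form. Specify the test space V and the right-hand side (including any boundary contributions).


V = {v ∈ H^1(0, 5/2) : v(0) = 0} (test functions vanish at x = 0 where u is specified); weak form: ∫_0^5/2 u'v' dx = ∫_0^5/2 (2*x^2 + x + 2) v dx for all v ∈ V.

Multiply both sides by a test function v and integrate from 0 to 5/2:
  ∫_0^5/2 −u''(x) v(x) dx = ∫_0^5/2 f(x) v(x) dx.
Integrate the LHS by parts once:
  ∫_0^5/2 −u'' v dx = −[u'(x) v(x)]_0^5/2 + ∫_0^5/2 u'(x) v'(x) dx.
Thus ∫_0^5/2 u'(x) v'(x) dx = ∫_0^5/2 f(x) v(x) dx + [u'(x) v(x)]_0^5/2.
Choose V so that boundary terms are either known or forced to vanish.
Mixed BC: u(0) = 0 (Dirichlet) and u'(5/2) = 0 (Neumann). Define V = {v ∈ H^1(0, 5/2) : v(0) = 0}. Then [u' v]_0^5/2 = u'(5/2)·v(5/2) − u'(0)·0 = 0.
Weak formulation: find u (satisfying any essential BC) such that ∫_0^5/2 u'(x) v'(x) dx = ∫_0^5/2 f v dx for all v ∈ V (Dirichlet at 0 absorbed into V; the Neumann datum at x = 5/2 is zero, so no boundary term remains).
Substituting f(x) = 2*x^2 + x + 2, the right-hand side is ∫_0^5/2 (2*x^2 + x + 2) v dx.


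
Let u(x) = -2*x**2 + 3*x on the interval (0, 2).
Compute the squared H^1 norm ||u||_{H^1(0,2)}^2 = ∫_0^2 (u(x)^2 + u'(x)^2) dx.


||u||_{H^1}^2 = 214/15

The H^1 norm (squared) on an interval (0, L) is
  ||u||_{H^1}^2 = ∫_0^L u(x)^2 dx + ∫_0^L u'(x)^2 dx.
Compute u'(x) = 3 - 4*x.
Then u(x)^2 = 4*x**4 - 12*x**3 + 9*x**2 and u'(x)^2 = 16*x**2 - 24*x + 9.
Integrate each monomial from 0 to 2 using ∫_0^2 c·x^n dx = c·2^(n+1)/(n+1):
  ∫_0^2 u(x)^2 dx = ∫_0^2 (4*x^4 - 12*x^3 + 9*x^2) dx. Term by term:
    ∫_0^2 4*x^4 dx = 128/5;  ∫_0^2 -12*x^3 dx = -48;  ∫_0^2 9*x^2 dx = 24.
  Sum: 128/5 − 48 + 24 = 8/5.
  ∫_0^2 u'(x)^2 dx = ∫_0^2 (16*x^2 - 24*x + 9) dx. Term by term:
    ∫_0^2 16*x^2 dx = 128/3;  ∫_0^2 -24*x dx = -48;  ∫_0^2 9 dx = 18.
  Sum: 128/3 − 48 + 18 = 38/3.
Adding: ||u||_{H^1}^2 = 8/5 + 38/3 = 214/15.


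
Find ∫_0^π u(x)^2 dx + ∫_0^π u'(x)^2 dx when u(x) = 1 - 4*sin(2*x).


||u||_{H^1(0,π)}^2 = 41*π

u'(x) = -8*cos(2*x).
Expand u² and (u')² and integrate term by term on (0, π), using: for integers n ≥ 1, ∫_0^π sin²(nx) dx = ∫_0^π cos²(nx) dx = π/2; for n ≠ n', ∫_0^π sin(nx)sin(n'x) dx = ∫_0^π cos(nx)cos(n'x) dx = 0; and by product-to-sum, ∫_0^π sin(nx)cos(n'x) dx = ½∫_0^π [sin((n+n')x) + sin((n−n')x)] dx, which is 0 when n+n' is even and 2n/(n²−n'²) when n+n' is odd (it need not vanish on (0, π)). For the constant mode: ∫_0^π 1 dx = π, ∫_0^π cos(nx) dx = 0, ∫_0^π sin(nx) dx = (1−(−1)^n)/n.
  u² squared terms: (1)²·∫1 dx = 1·π = π;  (-4)²·∫sin(2x)² dx = 16·π/2 = 8*π.
  u² cross terms: 2·(1)·(-4)·∫1·sin(2x) dx = -8·(0) = 0.
  So ∫_0^π u² dx = π + 8*π + 0 = 9*π.
  (u')² squared terms: (-8)²·∫cos(2x)² dx = 64·π/2 = 32*π.
  So ∫_0^π (u')² dx = 32*π.
||u||_{H^1}^2 = (9*π) + (32*π) = 41*π.


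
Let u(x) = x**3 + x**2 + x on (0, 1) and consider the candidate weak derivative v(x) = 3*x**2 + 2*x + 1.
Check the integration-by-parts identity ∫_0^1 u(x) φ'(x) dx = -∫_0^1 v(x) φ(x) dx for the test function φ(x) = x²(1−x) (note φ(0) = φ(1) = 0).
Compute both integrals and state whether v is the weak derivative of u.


LHS = -17/60, RHS = -17/60. Yes, v = u' weakly.

u(x) = x**3 + x**2 + x, classical derivative u'(x) = 3*x**2 + 2*x + 1.
φ(x) = x²(1−x), so φ'(x) = x*(2 - 3*x).
Note φ(0) = φ(1) = 0, so the boundary term u·φ vanishes.
LHS = ∫_0^1 u(x) φ'(x) dx = ∫_0^1 (-3*x^5 - x^4 - x^3 + 2*x^2) dx. Term by term:
  ∫_0^1 -3*x^5 dx = -1/2;  ∫_0^1 -x^4 dx = -1/5;  ∫_0^1 -x^3 dx = -1/4;
  ∫_0^1 2*x^2 dx = 2/3.
Sum: -1/2 − 1/5 − 1/4 + 2/3 = -17/60.
So LHS = -17/60.
∫_0^1 v(x) φ(x) dx = ∫_0^1 (-3*x^5 + x^4 + x^3 + x^2) dx. Term by term:
  ∫_0^1 -3*x^5 dx = -1/2;  ∫_0^1 x^4 dx = 1/5;  ∫_0^1 x^3 dx = 1/4;
  ∫_0^1 x^2 dx = 1/3.
Sum: -1/2 + 1/5 + 1/4 + 1/3 = 17/60.
So RHS = -∫_0^1 v(x) φ(x) dx = -17/60.
LHS = RHS, so the identity holds for this test φ.
Moreover u is smooth here and v(x) = u'(x) = 3*x**2 + 2*x + 1 pointwise, so the identity holds for every test function. Hence v is the weak derivative of u.


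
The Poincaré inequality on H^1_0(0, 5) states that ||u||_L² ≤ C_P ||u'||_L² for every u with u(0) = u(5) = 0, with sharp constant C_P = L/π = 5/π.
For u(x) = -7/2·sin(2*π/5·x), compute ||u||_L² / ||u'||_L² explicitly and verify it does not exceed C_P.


||u||_L² / ||u'||_L² = 5/(2*π) < C_P = 5/π.

u(x) = -7/2·sin(2*π/5·x), so u'(x) = -7*π*cos(2*π*x/5)/5.
Writing u(x) = A·sin(kπx/L) with A = -7/2 and k = 2, use ∫_0^L sin²(kπx/L) dx = L/2 and ∫_0^L cos²(kπx/L) dx = L/2.
u² = 49/4·sin²(2*π/5·x) and (u')² = 49*π^2/25·cos²(2*π/5·x), and each of sin², cos² integrates to L/2 = 5/2 over (0, 5).
∫_0^5 u² dx = 245/8, so ||u||_L² = 7*sqrt(10)/4.
∫_0^5 (u')² dx = 49*π^2/10, so ||u'||_L² = 7*sqrt(10)*π/10.
Ratio ||u||_L² / ||u'||_L² = 5/(2*π).
Sharp Poincaré constant on H^1_0(0, 5) is C_P = L/π = 5/π, achieved by sin(π/5·x).
This is the k = 2 harmonic; the ratio L/(kπ) is strictly less than C_P = L/π, consistent with the sharp inequality ||u||_L² ≤ C_P ||u'||_L².


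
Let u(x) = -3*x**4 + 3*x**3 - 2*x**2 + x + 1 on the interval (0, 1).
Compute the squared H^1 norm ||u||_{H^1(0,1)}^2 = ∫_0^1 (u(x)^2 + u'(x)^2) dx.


||u||_{H^1}^2 = 2249/420

The H^1 norm (squared) on an interval (0, L) is
  ||u||_{H^1}^2 = ∫_0^L u(x)^2 dx + ∫_0^L u'(x)^2 dx.
Compute u'(x) = -12*x**3 + 9*x**2 - 4*x + 1.
Then u(x)^2 = 9*x**8 - 18*x**7 + 21*x**6 - 18*x**5 + 4*x**4 + 2*x**3 - 3*x**2 + 2*x + 1 and u'(x)^2 = 144*x**6 - 216*x**5 + 177*x**4 - 96*x**3 + 34*x**2 - 8*x + 1.
Integrate each monomial from 0 to 1 using ∫_0^1 c·x^n dx = c·1^(n+1)/(n+1):
  ∫_0^1 u(x)^2 dx = ∫_0^1 (9*x^8 - 18*x^7 + 21*x^6 - 18*x^5 + 4*x^4 + 2*x^3 - 3*x^2 + 2*x + 1) dx. Term by term:
    ∫_0^1 9*x^8 dx = 1;  ∫_0^1 -18*x^7 dx = -9/4;  ∫_0^1 21*x^6 dx = 3;
    ∫_0^1 -18*x^5 dx = -3;  ∫_0^1 4*x^4 dx = 4/5;  ∫_0^1 2*x^3 dx = 1/2;
    ∫_0^1 -3*x^2 dx = -1;  ∫_0^1 2*x dx = 1;  ∫_0^1 1 dx = 1.
  Sum: 1 − 9/4 + 3 − 3 + 4/5 + 1/2 − 1 + 1 + 1 = 21/20.
  ∫_0^1 u'(x)^2 dx = ∫_0^1 (144*x^6 - 216*x^5 + 177*x^4 - 96*x^3 + 34*x^2 - 8*x + 1) dx. Term by term:
    ∫_0^1 144*x^6 dx = 144/7;  ∫_0^1 -216*x^5 dx = -36;  ∫_0^1 177*x^4 dx = 177/5;
    ∫_0^1 -96*x^3 dx = -24;  ∫_0^1 34*x^2 dx = 34/3;  ∫_0^1 -8*x dx = -4;
    ∫_0^1 1 dx = 1.
  Sum: 144/7 − 36 + 177/5 − 24 + 34/3 − 4 + 1 = 452/105.
Adding: ||u||_{H^1}^2 = 21/20 + 452/105 = 2249/420.


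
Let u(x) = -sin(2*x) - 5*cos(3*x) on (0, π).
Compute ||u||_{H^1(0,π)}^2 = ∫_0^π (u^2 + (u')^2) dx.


||u||_{H^1(0,π)}^2 = -80 + 255*π/2

u'(x) = 15*sin(3*x) - 2*cos(2*x).
Expand u² and (u')² and integrate term by term on (0, π), using: for integers n ≥ 1, ∫_0^π sin²(nx) dx = ∫_0^π cos²(nx) dx = π/2; for n ≠ n', ∫_0^π sin(nx)sin(n'x) dx = ∫_0^π cos(nx)cos(n'x) dx = 0; and by product-to-sum, ∫_0^π sin(nx)cos(n'x) dx = ½∫_0^π [sin((n+n')x) + sin((n−n')x)] dx, which is 0 when n+n' is even and 2n/(n²−n'²) when n+n' is odd (it need not vanish on (0, π)).
  u² squared terms: (-1)²·∫sin(2x)² dx = 1·π/2 = π/2;  (-5)²·∫cos(3x)² dx = 25·π/2 = 25*π/2.
  u² cross terms: 2·(-1)·(-5)·∫sin(2x)·cos(3x) dx = 10·(-4/5) = -8.
  So ∫_0^π u² dx = π/2 + 25*π/2 − 8 = -8 + 13*π.
  (u')² squared terms: (-2)²·∫cos(2x)² dx = 4·π/2 = 2*π;  (15)²·∫sin(3x)² dx = 225·π/2 = 225*π/2.
  (u')² cross terms: 2·(-2)·(15)·∫cos(2x)·sin(3x) dx = -60·(6/5) = -72.
  So ∫_0^π (u')² dx = 2*π + 225*π/2 − 72 = -72 + 229*π/2.
||u||_{H^1}^2 = (-8 + 13*π) + (-72 + 229*π/2) = -80 + 255*π/2.


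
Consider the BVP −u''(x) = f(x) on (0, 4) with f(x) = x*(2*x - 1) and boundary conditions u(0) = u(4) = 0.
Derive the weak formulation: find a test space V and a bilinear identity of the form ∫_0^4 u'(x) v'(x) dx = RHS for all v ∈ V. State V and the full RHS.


V = H^1_0(0, 4) (so v(0) = v(4) = 0); weak form: ∫_0^4 u'v' dx = ∫_0^4 (x*(2*x - 1)) v dx for all v ∈ V.

Multiply both sides by a test function v and integrate from 0 to 4:
  ∫_0^4 −u''(x) v(x) dx = ∫_0^4 f(x) v(x) dx.
Integrate the LHS by parts once:
  ∫_0^4 −u'' v dx = −[u'(x) v(x)]_0^4 + ∫_0^4 u'(x) v'(x) dx.
Thus ∫_0^4 u'(x) v'(x) dx = ∫_0^4 f(x) v(x) dx + [u'(x) v(x)]_0^4.
Choose V so that boundary terms are either known or forced to vanish.
u is Dirichlet: u(0) = u(4) = 0. Let V = H^1_0(0, 4); then v(0) = v(4) = 0, and [u' v]_0^4 = 0.
Weak formulation: find u (satisfying any essential BC) such that ∫_0^4 u'(x) v'(x) dx = ∫_0^4 f v dx for all v ∈ V.
Substituting f(x) = x*(2*x - 1), the right-hand side is ∫_0^4 (x*(2*x - 1)) v dx.


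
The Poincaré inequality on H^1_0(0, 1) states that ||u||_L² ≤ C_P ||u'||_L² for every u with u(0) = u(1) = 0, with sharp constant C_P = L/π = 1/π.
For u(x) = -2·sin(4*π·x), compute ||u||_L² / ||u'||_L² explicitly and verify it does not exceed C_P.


||u||_L² / ||u'||_L² = 1/(4*π) < C_P = 1/π.

u(x) = -2·sin(4*π·x), so u'(x) = -8*π*cos(4*π*x).
Writing u(x) = A·sin(kπx/L) with A = -2 and k = 4, use ∫_0^L sin²(kπx/L) dx = L/2 and ∫_0^L cos²(kπx/L) dx = L/2.
u² = 4·sin²(4*π·x) and (u')² = 64*π^2·cos²(4*π·x), and each of sin², cos² integrates to L/2 = 1/2 over (0, 1).
∫_0^1 u² dx = 2, so ||u||_L² = sqrt(2).
∫_0^1 (u')² dx = 32*π^2, so ||u'||_L² = 4*sqrt(2)*π.
Ratio ||u||_L² / ||u'||_L² = 1/(4*π).
Sharp Poincaré constant on H^1_0(0, 1) is C_P = L/π = 1/π, achieved by sin(π·x).
This is the k = 4 harmonic; the ratio L/(kπ) is strictly less than C_P = L/π, consistent with the sharp inequality ||u||_L² ≤ C_P ||u'||_L².


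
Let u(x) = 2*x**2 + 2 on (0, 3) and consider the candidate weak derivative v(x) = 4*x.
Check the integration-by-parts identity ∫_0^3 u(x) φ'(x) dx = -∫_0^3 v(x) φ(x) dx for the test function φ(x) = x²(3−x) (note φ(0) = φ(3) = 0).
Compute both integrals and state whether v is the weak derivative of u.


LHS = -243/5, RHS = -243/5. Yes, v = u' weakly.

u(x) = 2*x**2 + 2, classical derivative u'(x) = 4*x.
φ(x) = x²(3−x), so φ'(x) = 3*x*(2 - x).
Note φ(0) = φ(3) = 0, so the boundary term u·φ vanishes.
LHS = ∫_0^3 u(x) φ'(x) dx = ∫_0^3 (-6*x^4 + 12*x^3 - 6*x^2 + 12*x) dx. Term by term:
  ∫_0^3 -6*x^4 dx = -1458/5;  ∫_0^3 12*x^3 dx = 243;  ∫_0^3 -6*x^2 dx = -54;
  ∫_0^3 12*x dx = 54.
Sum: -1458/5 + 243 − 54 + 54 = -243/5.
So LHS = -243/5.
∫_0^3 v(x) φ(x) dx = ∫_0^3 (-4*x^4 + 12*x^3) dx. Term by term:
  ∫_0^3 -4*x^4 dx = -972/5;  ∫_0^3 12*x^3 dx = 243.
Sum: -972/5 + 243 = 243/5.
So RHS = -∫_0^3 v(x) φ(x) dx = -243/5.
LHS = RHS, so the identity holds for this test φ.
Moreover u is smooth here and v(x) = u'(x) = 4*x pointwise, so the identity holds for every test function. Hence v is the weak derivative of u.


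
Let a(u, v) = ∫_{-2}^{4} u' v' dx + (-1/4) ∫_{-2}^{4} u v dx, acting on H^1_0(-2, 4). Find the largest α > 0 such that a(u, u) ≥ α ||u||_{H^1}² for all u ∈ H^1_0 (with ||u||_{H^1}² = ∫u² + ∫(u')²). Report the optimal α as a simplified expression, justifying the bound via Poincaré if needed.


α = (-9 + π^2)/(π^2 + 36)

Coercivity of a(·,·) on H^1_0(-2, 4) means a(u, u) ≥ α ||u||_{H^1}² for every u ∈ H^1_0.
The interval has length L = 6, and Poincaré/coercivity depend only on L. Here a(u, u) = ∫(u')² + (-1/4)·∫u².
Here c = -1/4 < 0 with |c| < (π/L)² = π^2/36, so coercivity still holds. The condition a(u,u) ≥ α||u||_{H^1}² reads (1−α)∫(u')² ≥ (α−c)∫u². Any admissible α is ≤ 1 (rapidly oscillating u have ∫u²/∫(u')² → 0), and α = 1 would force 0 ≥ (1−c)∫u², impossible since c < 1; so 1−α > 0. By the sharp Poincaré inequality on H^1_0 of an interval of length L, ∫(u')² ≥ (π/L)²∫u² with equality for the first sine mode sin(π(x−x₀)/L) (x₀ the left endpoint), so the inequality holds for all u iff (1−α)(π/L)² ≥ α − c, i.e. α ≤ ((π/L)² + c)/((π/L)² + 1) = (1 + c(L/π)²)/(1 + (L/π)²). (Direct route, valid since c ≤ 0: Poincaré gives c∫u² ≥ c(L/π)²∫(u')², so a(u,u) ≥ (1 + c(L/π)²)∫(u')², while ||u||_{H^1}² ≤ (1 + (L/π)²)∫(u')²; dividing yields the same α.) With (π/L)² = π^2/36 and c = -1/4, the largest admissible constant is α = ((π/L)² + c)/((π/L)² + 1).
Simplifying, α = (-9 + π^2)/(π^2 + 36).


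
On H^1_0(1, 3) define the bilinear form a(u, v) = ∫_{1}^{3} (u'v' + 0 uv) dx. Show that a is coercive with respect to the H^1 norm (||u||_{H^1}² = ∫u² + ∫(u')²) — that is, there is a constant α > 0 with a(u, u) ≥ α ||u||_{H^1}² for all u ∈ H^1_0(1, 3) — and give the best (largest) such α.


α = π^2/(4 + π^2)

Coercivity of a(·,·) on H^1_0(1, 3) means a(u, u) ≥ α ||u||_{H^1}² for every u ∈ H^1_0.
The interval has length L = 2, and Poincaré/coercivity depend only on L. Here a(u, u) = ∫(u')² + (0)·∫u².
Here c = 0, so a(u,u) = ∫(u')² alone. The condition a(u,u) ≥ α||u||_{H^1}² reads (1−α)∫(u')² ≥ (α−c)∫u². Any admissible α is ≤ 1 (rapidly oscillating u have ∫u²/∫(u')² → 0), and α = 1 would force 0 ≥ (1−c)∫u², impossible since c < 1; so 1−α > 0. By the sharp Poincaré inequality on H^1_0 of an interval of length L, ∫(u')² ≥ (π/L)²∫u² with equality for the first sine mode sin(π(x−x₀)/L) (x₀ the left endpoint), so the inequality holds for all u iff (1−α)(π/L)² ≥ α − c, i.e. α ≤ ((π/L)² + c)/((π/L)² + 1) = (1 + c(L/π)²)/(1 + (L/π)²). (Direct route, valid since c ≤ 0: Poincaré gives c∫u² ≥ c(L/π)²∫(u')², so a(u,u) ≥ (1 + c(L/π)²)∫(u')², while ||u||_{H^1}² ≤ (1 + (L/π)²)∫(u')²; dividing yields the same α.) With (π/L)² = π^2/4 and c = 0, the largest admissible constant is α = ((π/L)² + c)/((π/L)² + 1).
Simplifying, α = π^2/(4 + π^2).


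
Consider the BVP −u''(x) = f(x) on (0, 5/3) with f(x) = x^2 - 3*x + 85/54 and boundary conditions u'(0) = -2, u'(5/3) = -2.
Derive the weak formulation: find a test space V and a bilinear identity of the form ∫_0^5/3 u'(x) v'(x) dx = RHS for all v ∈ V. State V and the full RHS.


V = H^1(0, 5/3) (v unrestricted at boundary; u is determined up to an additive constant); weak form: ∫_0^5/3 u'v' dx = ∫_0^5/3 (x^2 - 3*x + 85/54) v dx − 2·v(5/3) + 2·v(0) for all v ∈ V.

Multiply both sides by a test function v and integrate from 0 to 5/3:
  ∫_0^5/3 −u''(x) v(x) dx = ∫_0^5/3 f(x) v(x) dx.
Integrate the LHS by parts once:
  ∫_0^5/3 −u'' v dx = −[u'(x) v(x)]_0^5/3 + ∫_0^5/3 u'(x) v'(x) dx.
Thus ∫_0^5/3 u'(x) v'(x) dx = ∫_0^5/3 f(x) v(x) dx + [u'(x) v(x)]_0^5/3.
Choose V so that boundary terms are either known or forced to vanish.
u has inhomogeneous Neumann u'(0) = -2, u'(5/3) = -2. [u' v]_0^5/3 = (-2)·v(5/3) − (-2)·v(0) = − 2·v(5/3) + 2·v(0). Take V = H^1(0, 5/3); boundary term becomes part of RHS.
Weak formulation: find u (satisfying any essential BC) such that ∫_0^5/3 u'(x) v'(x) dx = ∫_0^5/3 f v dx − 2·v(5/3) + 2·v(0) for all v ∈ V (Neumann data are natural BCs: they enter the RHS as boundary terms).
Substituting f(x) = x^2 - 3*x + 85/54, the right-hand side is ∫_0^5/3 (x^2 - 3*x + 85/54) v dx − 2·v(5/3) + 2·v(0).
Compatibility check (pure Neumann): taking v ≡ 1 ∈ V gives 0 = ∫_0^5/3 f dx + (-2) − (-2), i.e. ∫_0^5/3 f dx must equal u'(0) − u'(5/3) = 0. Indeed ∫_0^5/3 (x^2 - 3*x + 85/54) dx = 0, so the data are compatible. The solution is then unique only up to an additive constant (fix it e.g. by requiring ∫_0^5/3 u dx = 0).


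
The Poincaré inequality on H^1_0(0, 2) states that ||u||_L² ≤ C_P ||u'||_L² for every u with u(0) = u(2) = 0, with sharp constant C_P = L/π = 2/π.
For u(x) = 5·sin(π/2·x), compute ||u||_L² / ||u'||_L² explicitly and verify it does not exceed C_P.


||u||_L² / ||u'||_L² = 2/π = C_P.

u(x) = 5·sin(π/2·x), so u'(x) = 5*π*cos(π*x/2)/2.
Writing u(x) = A·sin(kπx/L) with A = 5 and k = 1, use ∫_0^L sin²(kπx/L) dx = L/2 and ∫_0^L cos²(kπx/L) dx = L/2.
u² = 25·sin²(π/2·x) and (u')² = 25*π^2/4·cos²(π/2·x), and each of sin², cos² integrates to L/2 = 1 over (0, 2).
∫_0^2 u² dx = 25, so ||u||_L² = 5.
∫_0^2 (u')² dx = 25*π^2/4, so ||u'||_L² = 5*π/2.
Ratio ||u||_L² / ||u'||_L² = 2/π.
Sharp Poincaré constant on H^1_0(0, 2) is C_P = L/π = 2/π, achieved by sin(π/2·x).
This is the k = 1 eigenfunction (up to amplitude), so the ratio equals the sharp Poincaré constant exactly.


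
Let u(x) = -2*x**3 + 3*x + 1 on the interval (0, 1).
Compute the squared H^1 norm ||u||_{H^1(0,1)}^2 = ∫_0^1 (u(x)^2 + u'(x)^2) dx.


||u||_{H^1}^2 = 293/35

The H^1 norm (squared) on an interval (0, L) is
  ||u||_{H^1}^2 = ∫_0^L u(x)^2 dx + ∫_0^L u'(x)^2 dx.
Compute u'(x) = 3 - 6*x**2.
Then u(x)^2 = 4*x**6 - 12*x**4 - 4*x**3 + 9*x**2 + 6*x + 1 and u'(x)^2 = 36*x**4 - 36*x**2 + 9.
Integrate each monomial from 0 to 1 using ∫_0^1 c·x^n dx = c·1^(n+1)/(n+1):
  ∫_0^1 u(x)^2 dx = ∫_0^1 (4*x^6 - 12*x^4 - 4*x^3 + 9*x^2 + 6*x + 1) dx. Term by term:
    ∫_0^1 4*x^6 dx = 4/7;  ∫_0^1 -12*x^4 dx = -12/5;  ∫_0^1 -4*x^3 dx = -1;
    ∫_0^1 9*x^2 dx = 3;  ∫_0^1 6*x dx = 3;  ∫_0^1 1 dx = 1.
  Sum: 4/7 − 12/5 − 1 + 3 + 3 + 1 = 146/35.
  ∫_0^1 u'(x)^2 dx = ∫_0^1 (36*x^4 - 36*x^2 + 9) dx. Term by term:
    ∫_0^1 36*x^4 dx = 36/5;  ∫_0^1 -36*x^2 dx = -12;  ∫_0^1 9 dx = 9.
  Sum: 36/5 − 12 + 9 = 21/5.
Adding: ||u||_{H^1}^2 = 146/35 + 21/5 = 293/35.


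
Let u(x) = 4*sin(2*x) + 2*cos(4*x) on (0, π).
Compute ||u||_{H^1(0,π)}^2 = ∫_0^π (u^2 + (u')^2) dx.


||u||_{H^1(0,π)}^2 = 74*π

u'(x) = -8*sin(4*x) + 8*cos(2*x).
Expand u² and (u')² and integrate term by term on (0, π), using: for integers n ≥ 1, ∫_0^π sin²(nx) dx = ∫_0^π cos²(nx) dx = π/2; for n ≠ n', ∫_0^π sin(nx)sin(n'x) dx = ∫_0^π cos(nx)cos(n'x) dx = 0; and by product-to-sum, ∫_0^π sin(nx)cos(n'x) dx = ½∫_0^π [sin((n+n')x) + sin((n−n')x)] dx, which is 0 when n+n' is even and 2n/(n²−n'²) when n+n' is odd (it need not vanish on (0, π)).
  u² squared terms: (2)²·∫cos(4x)² dx = 4·π/2 = 2*π;  (4)²·∫sin(2x)² dx = 16·π/2 = 8*π.
  u² cross terms: 2·(2)·(4)·∫cos(4x)·sin(2x) dx = 16·(0) = 0.
  So ∫_0^π u² dx = 2*π + 8*π + 0 = 10*π.
  (u')² squared terms: (-8)²·∫sin(4x)² dx = 64·π/2 = 32*π;  (8)²·∫cos(2x)² dx = 64·π/2 = 32*π.
  (u')² cross terms: 2·(-8)·(8)·∫sin(4x)·cos(2x) dx = -128·(0) = 0.
  So ∫_0^π (u')² dx = 32*π + 32*π + 0 = 64*π.
||u||_{H^1}^2 = (10*π) + (64*π) = 74*π.


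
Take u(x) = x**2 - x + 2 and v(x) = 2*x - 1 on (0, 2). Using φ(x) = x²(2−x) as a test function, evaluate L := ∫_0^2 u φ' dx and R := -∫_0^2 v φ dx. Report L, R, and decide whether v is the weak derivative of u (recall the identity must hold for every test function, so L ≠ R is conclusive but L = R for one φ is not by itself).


LHS = -28/15, RHS = -28/15. Yes, v = u' weakly.

u(x) = x**2 - x + 2, classical derivative u'(x) = 2*x - 1.
φ(x) = x²(2−x), so φ'(x) = x*(4 - 3*x).
Note φ(0) = φ(2) = 0, so the boundary term u·φ vanishes.
LHS = ∫_0^2 u(x) φ'(x) dx = ∫_0^2 (-3*x^4 + 7*x^3 - 10*x^2 + 8*x) dx. Term by term:
  ∫_0^2 -3*x^4 dx = -96/5;  ∫_0^2 7*x^3 dx = 28;  ∫_0^2 -10*x^2 dx = -80/3;
  ∫_0^2 8*x dx = 16.
Sum: -96/5 + 28 − 80/3 + 16 = -28/15.
So LHS = -28/15.
∫_0^2 v(x) φ(x) dx = ∫_0^2 (-2*x^4 + 5*x^3 - 2*x^2) dx. Term by term:
  ∫_0^2 -2*x^4 dx = -64/5;  ∫_0^2 5*x^3 dx = 20;  ∫_0^2 -2*x^2 dx = -16/3.
Sum: -64/5 + 20 − 16/3 = 28/15.
So RHS = -∫_0^2 v(x) φ(x) dx = -28/15.
LHS = RHS, so the identity holds for this test φ.
Moreover u is smooth here and v(x) = u'(x) = 2*x - 1 pointwise, so the identity holds for every test function. Hence v is the weak derivative of u.


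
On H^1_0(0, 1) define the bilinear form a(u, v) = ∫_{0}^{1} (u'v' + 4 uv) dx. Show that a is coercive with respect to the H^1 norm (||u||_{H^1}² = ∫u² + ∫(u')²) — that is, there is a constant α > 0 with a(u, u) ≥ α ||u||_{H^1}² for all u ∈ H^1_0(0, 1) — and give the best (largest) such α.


α = 1

Coercivity of a(·,·) on H^1_0(0, 1) means a(u, u) ≥ α ||u||_{H^1}² for every u ∈ H^1_0.
The interval has length L = 1, and Poincaré/coercivity depend only on L. Here a(u, u) = ∫(u')² + (4)·∫u².
Here c = 4 ≥ 1, so a(u,u) = ∫(u')² + c∫u² ≥ ∫(u')² + ∫u² = ||u||_{H^1}², i.e. α = 1 works. No larger α is possible: a(u,u) ≥ α||u||_{H^1}² means (1−α)∫(u')² ≥ (α−c)∫u², and for the modes u_n = sin(nπ(x−x₀)/L) (x₀ the left endpoint) one has ∫u_n²/∫(u_n')² = (L/(nπ))² → 0, so a(u_n,u_n)/||u_n||_{H^1}² → 1. Hence the optimal constant is α = 1.
Therefore α = 1.


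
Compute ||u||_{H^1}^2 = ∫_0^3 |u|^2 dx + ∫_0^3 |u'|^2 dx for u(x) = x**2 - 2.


||u||_{H^1}^2 = 303/5

The H^1 norm (squared) on an interval (0, L) is
  ||u||_{H^1}^2 = ∫_0^L u(x)^2 dx + ∫_0^L u'(x)^2 dx.
Compute u'(x) = 2*x.
Then u(x)^2 = x**4 - 4*x**2 + 4 and u'(x)^2 = 4*x**2.
Integrate each monomial from 0 to 3 using ∫_0^3 c·x^n dx = c·3^(n+1)/(n+1):
  ∫_0^3 u(x)^2 dx = ∫_0^3 (x^4 - 4*x^2 + 4) dx. Term by term:
    ∫_0^3 x^4 dx = 243/5;  ∫_0^3 -4*x^2 dx = -36;  ∫_0^3 4 dx = 12.
  Sum: 243/5 − 36 + 12 = 123/5.
  ∫_0^3 u'(x)^2 dx = ∫_0^3 (4*x^2) dx. Term by term:
    ∫_0^3 4*x^2 dx = 36.
Adding: ||u||_{H^1}^2 = 123/5 + 36 = 303/5.


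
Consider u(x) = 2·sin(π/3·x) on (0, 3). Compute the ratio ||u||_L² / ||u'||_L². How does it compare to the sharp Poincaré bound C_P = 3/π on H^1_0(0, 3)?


||u||_L² / ||u'||_L² = 3/π = C_P.

u(x) = 2·sin(π/3·x), so u'(x) = 2*π*cos(π*x/3)/3.
Writing u(x) = A·sin(kπx/L) with A = 2 and k = 1, use ∫_0^L sin²(kπx/L) dx = L/2 and ∫_0^L cos²(kπx/L) dx = L/2.
u² = 4·sin²(π/3·x) and (u')² = 4*π^2/9·cos²(π/3·x), and each of sin², cos² integrates to L/2 = 3/2 over (0, 3).
∫_0^3 u² dx = 6, so ||u||_L² = sqrt(6).
∫_0^3 (u')² dx = 2*π^2/3, so ||u'||_L² = sqrt(6)*π/3.
Ratio ||u||_L² / ||u'||_L² = 3/π.
Sharp Poincaré constant on H^1_0(0, 3) is C_P = L/π = 3/π, achieved by sin(π/3·x).
This is the k = 1 eigenfunction (up to amplitude), so the ratio equals the sharp Poincaré constant exactly.


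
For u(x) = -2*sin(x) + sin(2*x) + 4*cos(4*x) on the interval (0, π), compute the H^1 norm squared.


||u||_{H^1(0,π)}^2 = 544/15 + 285*π/2

u'(x) = -16*sin(4*x) - 2*cos(x) + 2*cos(2*x).
Expand u² and (u')² and integrate term by term on (0, π), using: for integers n ≥ 1, ∫_0^π sin²(nx) dx = ∫_0^π cos²(nx) dx = π/2; for n ≠ n', ∫_0^π sin(nx)sin(n'x) dx = ∫_0^π cos(nx)cos(n'x) dx = 0; and by product-to-sum, ∫_0^π sin(nx)cos(n'x) dx = ½∫_0^π [sin((n+n')x) + sin((n−n')x)] dx, which is 0 when n+n' is even and 2n/(n²−n'²) when n+n' is odd (it need not vanish on (0, π)).
  u² squared terms: (-2)²·∫sin(x)² dx = 4·π/2 = 2*π;  (4)²·∫cos(4x)² dx = 16·π/2 = 8*π;  (1)²·∫sin(2x)² dx = 1·π/2 = π/2.
  u² cross terms: 2·(-2)·(4)·∫sin(x)·cos(4x) dx = -16·(-2/15) = 32/15;  2·(-2)·(1)·∫sin(x)·sin(2x) dx = -4·(0) = 0;  2·(4)·(1)·∫cos(4x)·sin(2x) dx = 8·(0) = 0.
  So ∫_0^π u² dx = 2*π + 8*π + π/2 + 32/15 + 0 + 0 = 32/15 + 21*π/2.
  (u')² squared terms: (-16)²·∫sin(4x)² dx = 256·π/2 = 128*π;  (-2)²·∫cos(x)² dx = 4·π/2 = 2*π;  (2)²·∫cos(2x)² dx = 4·π/2 = 2*π.
  (u')² cross terms: 2·(-16)·(-2)·∫sin(4x)·cos(x) dx = 64·(8/15) = 512/15;  2·(-16)·(2)·∫sin(4x)·cos(2x) dx = -64·(0) = 0;  2·(-2)·(2)·∫cos(x)·cos(2x) dx = -8·(0) = 0.
  So ∫_0^π (u')² dx = 128*π + 2*π + 2*π + 512/15 + 0 + 0 = 512/15 + 132*π.
||u||_{H^1}^2 = (32/15 + 21*π/2) + (512/15 + 132*π) = 544/15 + 285*π/2.


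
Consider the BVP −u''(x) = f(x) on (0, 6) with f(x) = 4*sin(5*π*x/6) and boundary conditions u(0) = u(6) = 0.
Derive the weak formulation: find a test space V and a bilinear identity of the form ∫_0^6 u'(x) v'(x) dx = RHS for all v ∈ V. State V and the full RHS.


V = H^1_0(0, 6) (so v(0) = v(6) = 0); weak form: ∫_0^6 u'v' dx = ∫_0^6 (4*sin(5*π*x/6)) v dx for all v ∈ V.

Multiply both sides by a test function v and integrate from 0 to 6:
  ∫_0^6 −u''(x) v(x) dx = ∫_0^6 f(x) v(x) dx.
Integrate the LHS by parts once:
  ∫_0^6 −u'' v dx = −[u'(x) v(x)]_0^6 + ∫_0^6 u'(x) v'(x) dx.
Thus ∫_0^6 u'(x) v'(x) dx = ∫_0^6 f(x) v(x) dx + [u'(x) v(x)]_0^6.
Choose V so that boundary terms are either known or forced to vanish.
u is Dirichlet: u(0) = u(6) = 0. Let V = H^1_0(0, 6); then v(0) = v(6) = 0, and [u' v]_0^6 = 0.
Weak formulation: find u (satisfying any essential BC) such that ∫_0^6 u'(x) v'(x) dx = ∫_0^6 f v dx for all v ∈ V.
Substituting f(x) = 4*sin(5*π*x/6), the right-hand side is ∫_0^6 (4*sin(5*π*x/6)) v dx.


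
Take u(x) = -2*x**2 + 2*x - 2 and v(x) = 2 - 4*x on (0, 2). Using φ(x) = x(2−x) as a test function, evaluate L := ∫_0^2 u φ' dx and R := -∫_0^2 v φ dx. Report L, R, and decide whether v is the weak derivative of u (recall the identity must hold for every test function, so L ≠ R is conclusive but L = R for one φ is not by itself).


LHS = 8/3, RHS = 8/3. Yes, v = u' weakly.

u(x) = -2*x**2 + 2*x - 2, classical derivative u'(x) = 2 - 4*x.
φ(x) = x(2−x), so φ'(x) = 2 - 2*x.
Note φ(0) = φ(2) = 0, so the boundary term u·φ vanishes.
LHS = ∫_0^2 u(x) φ'(x) dx = ∫_0^2 (4*x^3 - 8*x^2 + 8*x - 4) dx. Term by term:
  ∫_0^2 4*x^3 dx = 16;  ∫_0^2 -8*x^2 dx = -64/3;  ∫_0^2 8*x dx = 16;
  ∫_0^2 -4 dx = -8.
Sum: 16 − 64/3 + 16 − 8 = 8/3.
So LHS = 8/3.
∫_0^2 v(x) φ(x) dx = ∫_0^2 (4*x^3 - 10*x^2 + 4*x) dx. Term by term:
  ∫_0^2 4*x^3 dx = 16;  ∫_0^2 -10*x^2 dx = -80/3;  ∫_0^2 4*x dx = 8.
Sum: 16 − 80/3 + 8 = -8/3.
So RHS = -∫_0^2 v(x) φ(x) dx = 8/3.
LHS = RHS, so the identity holds for this test φ.
Moreover u is smooth here and v(x) = u'(x) = 2 - 4*x pointwise, so the identity holds for every test function. Hence v is the weak derivative of u.


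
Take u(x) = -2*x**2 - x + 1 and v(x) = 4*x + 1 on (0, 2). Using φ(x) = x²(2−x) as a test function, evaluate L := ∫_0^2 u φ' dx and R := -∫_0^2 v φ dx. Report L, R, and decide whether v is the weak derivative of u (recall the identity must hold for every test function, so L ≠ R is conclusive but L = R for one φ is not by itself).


LHS = 116/15, RHS = -116/15. No, v is not the weak derivative of u.

u(x) = -2*x**2 - x + 1, classical derivative u'(x) = -4*x - 1.
φ(x) = x²(2−x), so φ'(x) = x*(4 - 3*x).
Note φ(0) = φ(2) = 0, so the boundary term u·φ vanishes.
LHS = ∫_0^2 u(x) φ'(x) dx = ∫_0^2 (6*x^4 - 5*x^3 - 7*x^2 + 4*x) dx. Term by term:
  ∫_0^2 6*x^4 dx = 192/5;  ∫_0^2 -5*x^3 dx = -20;  ∫_0^2 -7*x^2 dx = -56/3;
  ∫_0^2 4*x dx = 8.
Sum: 192/5 − 20 − 56/3 + 8 = 116/15.
So LHS = 116/15.
∫_0^2 v(x) φ(x) dx = ∫_0^2 (-4*x^4 + 7*x^3 + 2*x^2) dx. Term by term:
  ∫_0^2 -4*x^4 dx = -128/5;  ∫_0^2 7*x^3 dx = 28;  ∫_0^2 2*x^2 dx = 16/3.
Sum: -128/5 + 28 + 16/3 = 116/15.
So RHS = -∫_0^2 v(x) φ(x) dx = -116/15.
LHS − RHS = 232/15 ≠ 0, so the identity fails.
(For a valid weak derivative the identity must hold for EVERY test function, in particular this one. The failure shows v is NOT the weak derivative of u.)
Correct weak derivative would be u'(x) = -4*x - 1.


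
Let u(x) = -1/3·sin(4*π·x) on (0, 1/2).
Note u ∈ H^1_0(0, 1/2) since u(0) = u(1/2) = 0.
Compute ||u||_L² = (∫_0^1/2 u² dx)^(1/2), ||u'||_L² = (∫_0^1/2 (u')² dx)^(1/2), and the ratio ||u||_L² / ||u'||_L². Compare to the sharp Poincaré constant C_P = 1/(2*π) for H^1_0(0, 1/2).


||u||_L² / ||u'||_L² = 1/(4*π) < C_P = 1/(2*π).

u(x) = -1/3·sin(4*π·x), so u'(x) = -4*π*cos(4*π*x)/3.
Writing u(x) = A·sin(kπx/L) with A = -1/3 and k = 2, use ∫_0^L sin²(kπx/L) dx = L/2 and ∫_0^L cos²(kπx/L) dx = L/2.
u² = 1/9·sin²(4*π·x) and (u')² = 16*π^2/9·cos²(4*π·x), and each of sin², cos² integrates to L/2 = 1/4 over (0, 1/2).
∫_0^1/2 u² dx = 1/36, so ||u||_L² = 1/6.
∫_0^1/2 (u')² dx = 4*π^2/9, so ||u'||_L² = 2*π/3.
Ratio ||u||_L² / ||u'||_L² = 1/(4*π).
Sharp Poincaré constant on H^1_0(0, 1/2) is C_P = L/π = 1/(2*π), achieved by sin(2*π·x).
This is the k = 2 harmonic; the ratio L/(kπ) is strictly less than C_P = L/π, consistent with the sharp inequality ||u||_L² ≤ C_P ||u'||_L².


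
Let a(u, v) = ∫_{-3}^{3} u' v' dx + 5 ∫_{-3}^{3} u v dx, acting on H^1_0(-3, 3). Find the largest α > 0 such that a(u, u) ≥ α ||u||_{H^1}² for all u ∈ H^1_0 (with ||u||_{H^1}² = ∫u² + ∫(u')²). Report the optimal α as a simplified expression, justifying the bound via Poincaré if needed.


α = 1

Coercivity of a(·,·) on H^1_0(-3, 3) means a(u, u) ≥ α ||u||_{H^1}² for every u ∈ H^1_0.
The interval has length L = 6, and Poincaré/coercivity depend only on L. Here a(u, u) = ∫(u')² + (5)·∫u².
Here c = 5 ≥ 1, so a(u,u) = ∫(u')² + c∫u² ≥ ∫(u')² + ∫u² = ||u||_{H^1}², i.e. α = 1 works. No larger α is possible: a(u,u) ≥ α||u||_{H^1}² means (1−α)∫(u')² ≥ (α−c)∫u², and for the modes u_n = sin(nπ(x−x₀)/L) (x₀ the left endpoint) one has ∫u_n²/∫(u_n')² = (L/(nπ))² → 0, so a(u_n,u_n)/||u_n||_{H^1}² → 1. Hence the optimal constant is α = 1.
Therefore α = 1.


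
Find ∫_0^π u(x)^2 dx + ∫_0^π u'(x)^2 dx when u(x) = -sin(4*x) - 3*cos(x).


||u||_{H^1(0,π)}^2 = 32/5 + 35*π/2

u'(x) = 3*sin(x) - 4*cos(4*x).
Expand u² and (u')² and integrate term by term on (0, π), using: for integers n ≥ 1, ∫_0^π sin²(nx) dx = ∫_0^π cos²(nx) dx = π/2; for n ≠ n', ∫_0^π sin(nx)sin(n'x) dx = ∫_0^π cos(nx)cos(n'x) dx = 0; and by product-to-sum, ∫_0^π sin(nx)cos(n'x) dx = ½∫_0^π [sin((n+n')x) + sin((n−n')x)] dx, which is 0 when n+n' is even and 2n/(n²−n'²) when n+n' is odd (it need not vanish on (0, π)).
  u² squared terms: (-1)²·∫sin(4x)² dx = 1·π/2 = π/2;  (-3)²·∫cos(x)² dx = 9·π/2 = 9*π/2.
  u² cross terms: 2·(-1)·(-3)·∫sin(4x)·cos(x) dx = 6·(8/15) = 16/5.
  So ∫_0^π u² dx = π/2 + 9*π/2 + 16/5 = 16/5 + 5*π.
  (u')² squared terms: (-4)²·∫cos(4x)² dx = 16·π/2 = 8*π;  (3)²·∫sin(x)² dx = 9·π/2 = 9*π/2.
  (u')² cross terms: 2·(-4)·(3)·∫cos(4x)·sin(x) dx = -24·(-2/15) = 16/5.
  So ∫_0^π (u')² dx = 8*π + 9*π/2 + 16/5 = 16/5 + 25*π/2.
||u||_{H^1}^2 = (16/5 + 5*π) + (16/5 + 25*π/2) = 32/5 + 35*π/2.


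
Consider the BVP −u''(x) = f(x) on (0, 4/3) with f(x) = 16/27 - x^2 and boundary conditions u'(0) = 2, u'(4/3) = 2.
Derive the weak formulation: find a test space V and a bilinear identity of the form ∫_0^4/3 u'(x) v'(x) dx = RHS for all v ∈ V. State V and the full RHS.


V = H^1(0, 4/3) (v unrestricted at boundary; u is determined up to an additive constant); weak form: ∫_0^4/3 u'v' dx = ∫_0^4/3 (16/27 - x^2) v dx + 2·v(4/3) − 2·v(0) for all v ∈ V.

Multiply both sides by a test function v and integrate from 0 to 4/3:
  ∫_0^4/3 −u''(x) v(x) dx = ∫_0^4/3 f(x) v(x) dx.
Integrate the LHS by parts once:
  ∫_0^4/3 −u'' v dx = −[u'(x) v(x)]_0^4/3 + ∫_0^4/3 u'(x) v'(x) dx.
Thus ∫_0^4/3 u'(x) v'(x) dx = ∫_0^4/3 f(x) v(x) dx + [u'(x) v(x)]_0^4/3.
Choose V so that boundary terms are either known or forced to vanish.
u has inhomogeneous Neumann u'(0) = 2, u'(4/3) = 2. [u' v]_0^4/3 = (2)·v(4/3) − (2)·v(0) = 2·v(4/3) − 2·v(0). Take V = H^1(0, 4/3); boundary term becomes part of RHS.
Weak formulation: find u (satisfying any essential BC) such that ∫_0^4/3 u'(x) v'(x) dx = ∫_0^4/3 f v dx + 2·v(4/3) − 2·v(0) for all v ∈ V (Neumann data are natural BCs: they enter the RHS as boundary terms).
Substituting f(x) = 16/27 - x^2, the right-hand side is ∫_0^4/3 (16/27 - x^2) v dx + 2·v(4/3) − 2·v(0).
Compatibility check (pure Neumann): taking v ≡ 1 ∈ V gives 0 = ∫_0^4/3 f dx + (2) − (2), i.e. ∫_0^4/3 f dx must equal u'(0) − u'(4/3) = 0. Indeed ∫_0^4/3 (16/27 - x^2) dx = 0, so the data are compatible. The solution is then unique only up to an additive constant (fix it e.g. by requiring ∫_0^4/3 u dx = 0).


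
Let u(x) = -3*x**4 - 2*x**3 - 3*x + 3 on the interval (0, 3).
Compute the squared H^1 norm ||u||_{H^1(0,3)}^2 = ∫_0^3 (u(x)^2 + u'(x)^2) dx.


||u||_{H^1}^2 = 1378971/14

The H^1 norm (squared) on an interval (0, L) is
  ||u||_{H^1}^2 = ∫_0^L u(x)^2 dx + ∫_0^L u'(x)^2 dx.
Compute u'(x) = -12*x**3 - 6*x**2 - 3.
Then u(x)^2 = 9*x**8 + 12*x**7 + 4*x**6 + 18*x**5 - 6*x**4 - 12*x**3 + 9*x**2 - 18*x + 9 and u'(x)^2 = 144*x**6 + 144*x**5 + 36*x**4 + 72*x**3 + 36*x**2 + 9.
Integrate each monomial from 0 to 3 using ∫_0^3 c·x^n dx = c·3^(n+1)/(n+1):
  ∫_0^3 u(x)^2 dx = ∫_0^3 (9*x^8 + 12*x^7 + 4*x^6 + 18*x^5 - 6*x^4 - 12*x^3 + 9*x^2 - 18*x + 9) dx. Term by term:
    ∫_0^3 9*x^8 dx = 19683;  ∫_0^3 12*x^7 dx = 19683/2;  ∫_0^3 4*x^6 dx = 8748/7;
    ∫_0^3 18*x^5 dx = 2187;  ∫_0^3 -6*x^4 dx = -1458/5;  ∫_0^3 -12*x^3 dx = -243;
    ∫_0^3 9*x^2 dx = 81;  ∫_0^3 -18*x dx = -81;  ∫_0^3 9 dx = 27.
  Sum: 19683 + 19683/2 + 8748/7 + 2187 − 1458/5 − 243 + 81 − 81 + 27 = 2271753/70.
  ∫_0^3 u'(x)^2 dx = ∫_0^3 (144*x^6 + 144*x^5 + 36*x^4 + 72*x^3 + 36*x^2 + 9) dx. Term by term:
    ∫_0^3 144*x^6 dx = 314928/7;  ∫_0^3 144*x^5 dx = 17496;  ∫_0^3 36*x^4 dx = 8748/5;
    ∫_0^3 72*x^3 dx = 1458;  ∫_0^3 36*x^2 dx = 324;  ∫_0^3 9 dx = 27.
  Sum: 314928/7 + 17496 + 8748/5 + 1458 + 324 + 27 = 2311551/35.
Adding: ||u||_{H^1}^2 = 2271753/70 + 2311551/35 = 1378971/14.


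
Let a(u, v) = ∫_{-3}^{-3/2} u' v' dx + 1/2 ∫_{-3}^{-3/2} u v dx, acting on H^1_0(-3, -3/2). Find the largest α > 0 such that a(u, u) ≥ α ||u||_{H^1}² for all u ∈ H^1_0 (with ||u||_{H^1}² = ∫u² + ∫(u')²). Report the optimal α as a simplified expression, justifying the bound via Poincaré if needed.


α = (9 + 8*π^2)/(2*(9 + 4*π^2))

Coercivity of a(·,·) on H^1_0(-3, -3/2) means a(u, u) ≥ α ||u||_{H^1}² for every u ∈ H^1_0.
The interval has length L = 3/2, and Poincaré/coercivity depend only on L. Here a(u, u) = ∫(u')² + (1/2)·∫u².
Here 0 < c = 1/2 < 1. The condition a(u,u) ≥ α||u||_{H^1}² reads (1−α)∫(u')² ≥ (α−c)∫u². Any admissible α is ≤ 1 (rapidly oscillating u have ∫u²/∫(u')² → 0), and α = 1 would force 0 ≥ (1−c)∫u², impossible since c < 1; so 1−α > 0. By the sharp Poincaré inequality on H^1_0 of an interval of length L, ∫(u')² ≥ (π/L)²∫u² with equality for the first sine mode sin(π(x−x₀)/L) (x₀ the left endpoint), so the inequality holds for all u iff (1−α)(π/L)² ≥ α − c, i.e. α ≤ ((π/L)² + c)/((π/L)² + 1) = (1 + c(L/π)²)/(1 + (L/π)²). With (π/L)² = 4*π^2/9 and c = 1/2, the largest admissible constant is α = ((π/L)² + c)/((π/L)² + 1).
Simplifying, α = (9 + 8*π^2)/(2*(9 + 4*π^2)).


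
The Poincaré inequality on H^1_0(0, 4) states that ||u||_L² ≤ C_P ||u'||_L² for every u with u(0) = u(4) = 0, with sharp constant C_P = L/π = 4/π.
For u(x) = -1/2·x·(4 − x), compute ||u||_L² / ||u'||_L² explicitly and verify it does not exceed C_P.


||u||_L² / ||u'||_L² = 2*sqrt(10)/5 < C_P = 4/π.

u(x) = -1/2·x·(4 − x), so u'(x) = x - 2.
u(x) = -1/2·x·(4 − x) vanishes at x = 0 and x = 4, so u ∈ H^1_0(0, 4). Differentiate via the product rule and integrate the resulting polynomials term by term.
  ∫_0^4 u² dx = ∫_0^4 (x^4/4 - 2*x^3 + 4*x^2) dx. Term by term:
    ∫_0^4 x^4/4 dx = 256/5;  ∫_0^4 -2*x^3 dx = -128;  ∫_0^4 4*x^2 dx = 256/3.
  Sum: 256/5 − 128 + 256/3 = 128/15.
  ∫_0^4 (u')² dx = ∫_0^4 (x^2 - 4*x + 4) dx. Term by term:
    ∫_0^4 x^2 dx = 64/3;  ∫_0^4 -4*x dx = -32;  ∫_0^4 4 dx = 16.
  Sum: 64/3 − 32 + 16 = 16/3.
∫_0^4 u² dx = 128/15, so ||u||_L² = 8*sqrt(30)/15.
∫_0^4 (u')² dx = 16/3, so ||u'||_L² = 4*sqrt(3)/3.
Ratio ||u||_L² / ||u'||_L² = 2*sqrt(10)/5.
Sharp Poincaré constant on H^1_0(0, 4) is C_P = L/π = 4/π, achieved by sin(π/4·x).
A polynomial bump cannot attain the sharp Poincaré constant (only the first sine eigenfunction does), so the ratio is strictly less than C_P, consistent with ||u||_L² ≤ C_P ||u'||_L².


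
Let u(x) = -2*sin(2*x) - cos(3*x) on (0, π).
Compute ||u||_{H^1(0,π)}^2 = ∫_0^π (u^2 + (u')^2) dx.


||u||_{H^1(0,π)}^2 = -32 + 15*π

u'(x) = 3*sin(3*x) - 4*cos(2*x).
Expand u² and (u')² and integrate term by term on (0, π), using: for integers n ≥ 1, ∫_0^π sin²(nx) dx = ∫_0^π cos²(nx) dx = π/2; for n ≠ n', ∫_0^π sin(nx)sin(n'x) dx = ∫_0^π cos(nx)cos(n'x) dx = 0; and by product-to-sum, ∫_0^π sin(nx)cos(n'x) dx = ½∫_0^π [sin((n+n')x) + sin((n−n')x)] dx, which is 0 when n+n' is even and 2n/(n²−n'²) when n+n' is odd (it need not vanish on (0, π)).
  u² squared terms: (-1)²·∫cos(3x)² dx = 1·π/2 = π/2;  (-2)²·∫sin(2x)² dx = 4·π/2 = 2*π.
  u² cross terms: 2·(-1)·(-2)·∫cos(3x)·sin(2x) dx = 4·(-4/5) = -16/5.
  So ∫_0^π u² dx = π/2 + 2*π − 16/5 = -16/5 + 5*π/2.
  (u')² squared terms: (-4)²·∫cos(2x)² dx = 16·π/2 = 8*π;  (3)²·∫sin(3x)² dx = 9·π/2 = 9*π/2.
  (u')² cross terms: 2·(-4)·(3)·∫cos(2x)·sin(3x) dx = -24·(6/5) = -144/5.
  So ∫_0^π (u')² dx = 8*π + 9*π/2 − 144/5 = -144/5 + 25*π/2.
||u||_{H^1}^2 = (-16/5 + 5*π/2) + (-144/5 + 25*π/2) = -32 + 15*π.


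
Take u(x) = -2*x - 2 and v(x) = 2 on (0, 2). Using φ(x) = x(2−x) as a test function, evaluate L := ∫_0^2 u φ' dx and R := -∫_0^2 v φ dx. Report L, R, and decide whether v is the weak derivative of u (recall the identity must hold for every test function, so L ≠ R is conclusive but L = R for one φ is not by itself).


LHS = 8/3, RHS = -8/3. No, v is not the weak derivative of u.

u(x) = -2*x - 2, classical derivative u'(x) = -2.
φ(x) = x(2−x), so φ'(x) = 2 - 2*x.
Note φ(0) = φ(2) = 0, so the boundary term u·φ vanishes.
LHS = ∫_0^2 u(x) φ'(x) dx = ∫_0^2 (4*x^2 - 4) dx. Term by term:
  ∫_0^2 4*x^2 dx = 32/3;  ∫_0^2 -4 dx = -8.
Sum: 32/3 − 8 = 8/3.
So LHS = 8/3.
∫_0^2 v(x) φ(x) dx = ∫_0^2 (-2*x^2 + 4*x) dx. Term by term:
  ∫_0^2 -2*x^2 dx = -16/3;  ∫_0^2 4*x dx = 8.
Sum: -16/3 + 8 = 8/3.
So RHS = -∫_0^2 v(x) φ(x) dx = -8/3.
LHS − RHS = 16/3 ≠ 0, so the identity fails.
(For a valid weak derivative the identity must hold for EVERY test function, in particular this one. The failure shows v is NOT the weak derivative of u.)
Correct weak derivative would be u'(x) = -2.


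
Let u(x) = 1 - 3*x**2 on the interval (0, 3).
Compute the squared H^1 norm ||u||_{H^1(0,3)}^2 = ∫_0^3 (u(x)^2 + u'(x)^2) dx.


||u||_{H^1}^2 = 3552/5

The H^1 norm (squared) on an interval (0, L) is
  ||u||_{H^1}^2 = ∫_0^L u(x)^2 dx + ∫_0^L u'(x)^2 dx.
Compute u'(x) = -6*x.
Then u(x)^2 = 9*x**4 - 6*x**2 + 1 and u'(x)^2 = 36*x**2.
Integrate each monomial from 0 to 3 using ∫_0^3 c·x^n dx = c·3^(n+1)/(n+1):
  ∫_0^3 u(x)^2 dx = ∫_0^3 (9*x^4 - 6*x^2 + 1) dx. Term by term:
    ∫_0^3 9*x^4 dx = 2187/5;  ∫_0^3 -6*x^2 dx = -54;  ∫_0^3 1 dx = 3.
  Sum: 2187/5 − 54 + 3 = 1932/5.
  ∫_0^3 u'(x)^2 dx = ∫_0^3 (36*x^2) dx. Term by term:
    ∫_0^3 36*x^2 dx = 324.
Adding: ||u||_{H^1}^2 = 1932/5 + 324 = 3552/5.


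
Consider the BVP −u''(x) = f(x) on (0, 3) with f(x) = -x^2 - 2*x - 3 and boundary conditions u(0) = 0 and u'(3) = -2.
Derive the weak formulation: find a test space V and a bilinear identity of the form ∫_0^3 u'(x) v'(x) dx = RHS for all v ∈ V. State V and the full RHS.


V = {v ∈ H^1(0, 3) : v(0) = 0} (test functions vanish at x = 0 where u is specified); weak form: ∫_0^3 u'v' dx = ∫_0^3 (-x^2 - 2*x - 3) v dx − 2·v(3) for all v ∈ V.

Multiply both sides by a test function v and integrate from 0 to 3:
  ∫_0^3 −u''(x) v(x) dx = ∫_0^3 f(x) v(x) dx.
Integrate the LHS by parts once:
  ∫_0^3 −u'' v dx = −[u'(x) v(x)]_0^3 + ∫_0^3 u'(x) v'(x) dx.
Thus ∫_0^3 u'(x) v'(x) dx = ∫_0^3 f(x) v(x) dx + [u'(x) v(x)]_0^3.
Choose V so that boundary terms are either known or forced to vanish.
Mixed BC: u(0) = 0 (Dirichlet) and u'(3) = -2 (Neumann). Define V = {v ∈ H^1(0, 3) : v(0) = 0}. Then [u' v]_0^3 = u'(3)·v(3) − u'(0)·0 = − 2·v(3).
Weak formulation: find u (satisfying any essential BC) such that ∫_0^3 u'(x) v'(x) dx = ∫_0^3 f v dx − 2·v(3) for all v ∈ V (Dirichlet at 0 absorbed into V; Neumann datum at x = 3 contributes the boundary term).
Substituting f(x) = -x^2 - 2*x - 3, the right-hand side is ∫_0^3 (-x^2 - 2*x - 3) v dx − 2·v(3).
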